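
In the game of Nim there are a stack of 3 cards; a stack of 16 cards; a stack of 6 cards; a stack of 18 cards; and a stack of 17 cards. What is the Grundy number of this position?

Nim-sum: 3 ⊕ 16 ⊕ 6 ⊕ 18 ⊕ 17 = 22.

22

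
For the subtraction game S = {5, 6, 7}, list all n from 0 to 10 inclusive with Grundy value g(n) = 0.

0, 1, 2, 3, 4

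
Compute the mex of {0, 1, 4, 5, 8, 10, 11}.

The values 0, 1 are all present; 2 is the first non-negative integer missing from the set.

2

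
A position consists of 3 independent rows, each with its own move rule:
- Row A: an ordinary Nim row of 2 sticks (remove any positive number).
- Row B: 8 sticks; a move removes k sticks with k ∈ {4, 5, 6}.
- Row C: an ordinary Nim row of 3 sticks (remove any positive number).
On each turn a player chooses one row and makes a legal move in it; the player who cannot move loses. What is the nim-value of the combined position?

3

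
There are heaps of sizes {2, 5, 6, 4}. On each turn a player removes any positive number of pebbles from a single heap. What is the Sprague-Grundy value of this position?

5

Compute the nim-sum pairwise:
2 XOR 5 = 7
7 XOR 6 = 1
1 XOR 4 = 5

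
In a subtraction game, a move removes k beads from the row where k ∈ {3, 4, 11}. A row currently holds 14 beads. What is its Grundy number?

0

Grundy values for subtraction set {3, 4, 11}:
k:     0  1  2  3  4  5  6  7  8  9 10 11 12 13 14
g(k):  0  0  0  1  1  1  2  0  0  0  1  1  1  2  0
So g(14) = 0.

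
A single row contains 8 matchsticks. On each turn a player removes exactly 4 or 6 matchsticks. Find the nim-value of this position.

Compute g(0), g(1), … for moves {4, 6}:
k:     0  1  2  3  4  5  6  7  8
g(k):  0  0  0  0  1  1  1  1  2
So g(8) = 2.

2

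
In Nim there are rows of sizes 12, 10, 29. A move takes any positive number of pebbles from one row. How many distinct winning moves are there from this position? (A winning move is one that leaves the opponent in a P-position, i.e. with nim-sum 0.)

Write each in binary and XOR column by column:
  01100  (12)
  01010  (10)
  11101  (29)
  -----
  11011  (27)
The overall nim-sum is X = 27. A row of size p has a winning move iff p XOR X < p (reduce it to p XOR X).
  12: 12 XOR 27 = 23 ≥ 12 — no move.
  10: 10 XOR 27 = 17 ≥ 10 — no move.
  29: 29 XOR 27 = 6 < 29 — winning move (to 6).
That gives 1 winning move.

1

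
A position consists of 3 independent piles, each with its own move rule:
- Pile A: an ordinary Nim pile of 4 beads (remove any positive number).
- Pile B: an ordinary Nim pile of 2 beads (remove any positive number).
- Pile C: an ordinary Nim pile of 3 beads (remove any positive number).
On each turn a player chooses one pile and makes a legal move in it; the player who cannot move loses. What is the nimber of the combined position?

Pile A is a plain Nim pile of size 4, so its Grundy value is 4.
Pile B is a plain Nim pile of size 2, so its Grundy value is 2.
Pile C is a plain Nim pile of size 3, so its Grundy value is 3.
By the Sprague-Grundy theorem, the Grundy value of a sum of independent games is the XOR of the component values.
Combined value = 4 ⊕ 2 ⊕ 3 = 5.

5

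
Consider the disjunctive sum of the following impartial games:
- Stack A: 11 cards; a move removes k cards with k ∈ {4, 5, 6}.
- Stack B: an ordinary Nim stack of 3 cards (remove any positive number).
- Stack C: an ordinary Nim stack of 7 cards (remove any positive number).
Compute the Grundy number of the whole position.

Grundy values for stack A (subtraction set {4, 5, 6}):
g(0) = mex{} = 0
g(1) = mex{} = 0
g(2) = mex{} = 0
g(3) = mex{} = 0
g(4) = mex{0} = 1
g(5) = mex{0} = 1
g(6) = mex{0} = 1
g(7) = mex{0} = 1
g(8) = mex{0,1} = 2
g(9) = mex{0,1} = 2
g(10) = mex{1} = 0
g(11) = mex{1} = 0
So g(11) = 0.
Stack B is a plain Nim stack of size 3, so its Grundy value is 3.
Stack C is a plain Nim stack of size 7, so its Grundy value is 7.
The value of a disjunctive sum is the nim-sum of the parts.
Combined value = 0 ⊕ 3 ⊕ 7 = 4.

4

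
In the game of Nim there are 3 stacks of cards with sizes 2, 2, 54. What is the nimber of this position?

54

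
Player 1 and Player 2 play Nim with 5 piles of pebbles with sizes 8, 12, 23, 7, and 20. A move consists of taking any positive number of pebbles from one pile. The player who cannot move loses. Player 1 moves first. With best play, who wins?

Player 2 wins

Nim-sum: 8 ⊕ 12 ⊕ 23 ⊕ 7 ⊕ 20 = 0.
The nim-sum is 0, so this is a P-position: the player to move is in a losing position under optimal play; Player 1 is about to move from it and so loses — Player 2 wins.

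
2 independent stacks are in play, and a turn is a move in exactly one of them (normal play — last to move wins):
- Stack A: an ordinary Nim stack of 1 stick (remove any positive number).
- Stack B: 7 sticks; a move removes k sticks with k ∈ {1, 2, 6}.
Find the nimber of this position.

1

Stack A is a plain Nim stack of size 1, so its Grundy value is 1.
Grundy values for stack B (subtraction set {1, 2, 6}):
g(0) = mex{} = 0
g(1) = mex{0} = 1
g(2) = mex{0,1} = 2
g(3) = mex{1,2} = 0
g(4) = mex{0,2} = 1
g(5) = mex{0,1} = 2
g(6) = mex{0,1,2} = 3
g(7) = mex{1,2,3} = 0
So g(7) = 0.
The value of a disjunctive sum is the nim-sum of the parts.
Combined value = 1 XOR 0 = 1.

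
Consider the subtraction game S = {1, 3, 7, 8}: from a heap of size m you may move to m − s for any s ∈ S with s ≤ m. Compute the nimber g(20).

1

Build the Grundy sequence with g(k) = mex{g(k−s) : s ∈ {1, 3, 7, 8}, s ≤ k}:
k:     0  1  2  3  4  5  6  7  8  9 10 11 12 13 14 15 16 17 18 19 20
g(k):  0  1  0  1  0  1  0  1  2  3  2  3  2  3  2  0  1  0  1  0  1
So g(20) = 1.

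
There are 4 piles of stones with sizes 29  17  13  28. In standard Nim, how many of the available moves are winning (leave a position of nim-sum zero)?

Nim-sum: 29 ^ 17 ^ 13 ^ 28 = 29.
The overall nim-sum is X = 29. A pile of size p has a winning move iff p XOR X < p (reduce it to p XOR X).
  29: 29 XOR 29 = 0 < 29 — winning move (to 0).
  17: 17 XOR 29 = 12 < 17 — winning move (to 12).
  13: 13 XOR 29 = 16 ≥ 13 — no move.
  28: 28 XOR 29 = 1 < 28 — winning move (to 1).
That gives 3 winning moves.

3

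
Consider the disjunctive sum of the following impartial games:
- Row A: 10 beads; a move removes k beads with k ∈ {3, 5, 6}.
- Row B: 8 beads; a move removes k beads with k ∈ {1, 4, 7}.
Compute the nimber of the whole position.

0

Build the Grundy sequence for row A with g(k) = mex{g(k−s) : s ∈ {3, 5, 6}, s ≤ k}:
k:     0  1  2  3  4  5  6  7  8  9 10
g(k):  0  0  0  1  1  1  2  2  2  0  0
So g(10) = 0.
Build the Grundy sequence for row B with g(k) = mex{g(k−s) : s ∈ {1, 4, 7}, s ≤ k}:
g(0) = mex{} = 0
g(1) = mex{0} = 1
g(2) = mex{1} = 0
g(3) = mex{0} = 1
g(4) = mex{0,1} = 2
g(5) = mex{1,2} = 0
g(6) = mex{0} = 1
g(7) = mex{0,1} = 2
g(8) = mex{1,2} = 0
So g(8) = 0.
By the Sprague-Grundy theorem, the Grundy value of a sum of independent games is the XOR of the component values.
Combined value = 0 XOR 0 = 0.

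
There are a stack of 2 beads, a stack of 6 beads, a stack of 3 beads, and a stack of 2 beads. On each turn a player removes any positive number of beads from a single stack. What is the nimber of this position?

5

Nim-sum: 2 ^ 6 ^ 3 ^ 2 = 5.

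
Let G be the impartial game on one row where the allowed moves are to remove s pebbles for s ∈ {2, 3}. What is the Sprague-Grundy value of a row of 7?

1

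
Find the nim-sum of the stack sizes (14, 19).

Compute the nim-sum pairwise:
14 ⊕ 19 = 29

29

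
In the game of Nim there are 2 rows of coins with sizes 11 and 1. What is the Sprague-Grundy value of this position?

Write each in binary and XOR column by column:
  1011  (11)
  0001  (1)
  ----
  1010  (10)

10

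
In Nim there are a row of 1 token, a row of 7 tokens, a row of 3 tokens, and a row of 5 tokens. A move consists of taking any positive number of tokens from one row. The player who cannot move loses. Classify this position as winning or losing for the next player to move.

Bitwise XOR of the heap sizes:
  001  (1)
  111  (7)
  011  (3)
  101  (5)
  ---
  000  (0)
The nim-sum is 0, so this is a P-position: the player to move is in a losing position under optimal play.

Losing position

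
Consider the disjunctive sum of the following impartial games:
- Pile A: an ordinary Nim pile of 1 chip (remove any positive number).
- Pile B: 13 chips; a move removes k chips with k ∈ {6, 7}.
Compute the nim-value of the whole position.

1

Pile A is a plain Nim pile of size 1, so its Grundy value is 1.
For pile B, compute g(0), g(1), … with moves {6, 7}:
k:     0  1  2  3  4  5  6  7  8  9 10 11 12 13
g(k):  0  0  0  0  0  0  1  1  1  1  1  1  2  0
So g(13) = 0.
By the Sprague-Grundy theorem, the Grundy value of a sum of independent games is the XOR of the component values.
Combined value = 1 XOR 0 = 1.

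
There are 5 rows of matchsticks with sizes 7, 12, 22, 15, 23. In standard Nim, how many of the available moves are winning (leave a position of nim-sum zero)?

Compute the nim-sum pairwise:
7 ^ 12 = 11
11 ^ 22 = 29
29 ^ 15 = 18
18 ^ 23 = 5
The overall nim-sum is X = 5. A row of size p has a winning move iff p XOR X < p (reduce it to p XOR X).
  7: 7 XOR 5 = 2 < 7 — winning move (to 2).
  12: 12 XOR 5 = 9 < 12 — winning move (to 9).
  22: 22 XOR 5 = 19 < 22 — winning move (to 19).
  15: 15 XOR 5 = 10 < 15 — winning move (to 10).
  23: 23 XOR 5 = 18 < 23 — winning move (to 18).
That gives 5 winning moves.

5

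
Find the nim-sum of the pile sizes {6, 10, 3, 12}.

In binary:
  0110  (6)
  1010  (10)
  0011  (3)
  1100  (12)
  ----
  0011  (3)

3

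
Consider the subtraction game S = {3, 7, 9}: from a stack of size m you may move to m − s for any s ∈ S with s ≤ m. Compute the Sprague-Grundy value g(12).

0

Compute g(0), g(1), … for moves {3, 7, 9}:
g(0) = mex{} = 0
g(1) = mex{} = 0
g(2) = mex{} = 0
g(3) = mex{0} = 1
g(4) = mex{0} = 1
g(5) = mex{0} = 1
g(6) = mex{1} = 0
g(7) = mex{0,1} = 2
g(8) = mex{0,1} = 2
g(9) = mex{0} = 1
g(10) = mex{0,1,2} = 3
g(11) = mex{0,1,2} = 3
g(12) = mex{1} = 0
So g(12) = 0.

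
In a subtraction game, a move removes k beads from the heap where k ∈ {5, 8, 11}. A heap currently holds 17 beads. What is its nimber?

0

Compute g(0), g(1), … for moves {5, 8, 11}:
k:     0  1  2  3  4  5  6  7  8  9 10 11 12 13 14 15 16 17
g(k):  0  0  0  0  0  1  1  1  1  1  2  2  2  2  2  3  0  0
So g(17) = 0.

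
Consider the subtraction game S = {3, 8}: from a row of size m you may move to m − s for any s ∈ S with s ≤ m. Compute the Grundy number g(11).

Build the Grundy sequence with g(k) = mex{g(k−s) : s ∈ {3, 8}, s ≤ k}:
g(0) = mex{} = 0
g(1) = mex{} = 0
g(2) = mex{} = 0
g(3) = mex{0} = 1
g(4) = mex{0} = 1
g(5) = mex{0} = 1
g(6) = mex{1} = 0
g(7) = mex{1} = 0
g(8) = mex{0,1} = 2
g(9) = mex{0} = 1
g(10) = mex{0} = 1
g(11) = mex{1,2} = 0
So g(11) = 0.

0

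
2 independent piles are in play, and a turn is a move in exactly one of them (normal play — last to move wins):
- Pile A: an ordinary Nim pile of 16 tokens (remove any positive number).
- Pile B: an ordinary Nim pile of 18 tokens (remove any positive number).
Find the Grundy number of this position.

2

Pile A is a plain Nim pile of size 16, so its Grundy value is 16.
Pile B is a plain Nim pile of size 18, so its Grundy value is 18.
The value of a disjunctive sum is the nim-sum of the parts.
Combined value = 16 ⊕ 18 = 2.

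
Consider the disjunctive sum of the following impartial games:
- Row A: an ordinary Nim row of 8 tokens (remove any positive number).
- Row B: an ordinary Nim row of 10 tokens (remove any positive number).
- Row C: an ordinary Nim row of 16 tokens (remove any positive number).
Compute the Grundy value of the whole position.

18

Row A is a plain Nim row of size 8, so its Grundy value is 8.
Row B is a plain Nim row of size 10, so its Grundy value is 10.
Row C is a plain Nim row of size 16, so its Grundy value is 16.
The value of a disjunctive sum is the nim-sum of the parts.
Combined value = 8 XOR 10 XOR 16 = 18.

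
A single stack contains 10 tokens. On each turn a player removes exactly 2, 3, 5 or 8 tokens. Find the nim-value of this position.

Build the Grundy sequence with g(k) = mex{g(k−s) : s ∈ {2, 3, 5, 8}, s ≤ k}:
g(0) = mex{} = 0
g(1) = mex{} = 0
g(2) = mex{0} = 1
g(3) = mex{0} = 1
g(4) = mex{0,1} = 2
g(5) = mex{0,1} = 2
g(6) = mex{0,1,2} = 3
g(7) = mex{1,2} = 0
g(8) = mex{0,1,2,3} = 4
g(9) = mex{0,2,3} = 1
g(10) = mex{0,1,2,4} = 3
So g(10) = 3.

3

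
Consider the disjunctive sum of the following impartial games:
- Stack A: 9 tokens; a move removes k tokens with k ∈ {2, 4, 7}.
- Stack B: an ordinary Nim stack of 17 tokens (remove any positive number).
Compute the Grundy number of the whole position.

17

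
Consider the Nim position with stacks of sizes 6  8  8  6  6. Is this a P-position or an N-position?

N-position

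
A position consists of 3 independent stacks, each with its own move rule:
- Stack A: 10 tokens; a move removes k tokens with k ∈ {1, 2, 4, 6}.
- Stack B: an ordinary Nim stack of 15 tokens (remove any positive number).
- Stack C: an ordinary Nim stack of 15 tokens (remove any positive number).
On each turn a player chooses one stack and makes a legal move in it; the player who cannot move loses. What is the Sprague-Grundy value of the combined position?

Grundy values for stack A (subtraction set {1, 2, 4, 6}):
g(0) = mex{} = 0
g(1) = mex{0} = 1
g(2) = mex{0,1} = 2
g(3) = mex{1,2} = 0
g(4) = mex{0,2} = 1
g(5) = mex{0,1} = 2
g(6) = mex{0,1,2} = 3
g(7) = mex{0,1,2,3} = 4
g(8) = mex{1,2,3,4} = 0
g(9) = mex{0,2,4} = 1
g(10) = mex{0,1,3} = 2
So g(10) = 2.
Stack B is a plain Nim stack of size 15, so its Grundy value is 15.
Stack C is a plain Nim stack of size 15, so its Grundy value is 15.
By the Sprague-Grundy theorem, the Grundy value of a sum of independent games is the XOR of the component values.
Combined value = 2 XOR 15 XOR 15 = 2.

2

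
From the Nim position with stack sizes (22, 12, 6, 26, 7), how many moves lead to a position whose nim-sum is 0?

Nim-sum: 22 ^ 12 ^ 6 ^ 26 ^ 7 = 1.
The overall nim-sum is X = 1. A stack of size p has a winning move iff p XOR X < p (reduce it to p XOR X).
  22: 22 XOR 1 = 23 ≥ 22 — no move.
  12: 12 XOR 1 = 13 ≥ 12 — no move.
  6: 6 XOR 1 = 7 ≥ 6 — no move.
  26: 26 XOR 1 = 27 ≥ 26 — no move.
  7: 7 XOR 1 = 6 < 7 — winning move (to 6).
That gives 1 winning move.

1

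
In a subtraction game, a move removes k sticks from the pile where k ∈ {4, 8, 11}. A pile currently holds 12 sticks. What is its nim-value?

3

Build the Grundy sequence with g(k) = mex{g(k−s) : s ∈ {4, 8, 11}, s ≤ k}:
g(0) = mex{} = 0
g(1) = mex{} = 0
g(2) = mex{} = 0
g(3) = mex{} = 0
g(4) = mex{0} = 1
g(5) = mex{0} = 1
g(6) = mex{0} = 1
g(7) = mex{0} = 1
g(8) = mex{0,1} = 2
g(9) = mex{0,1} = 2
g(10) = mex{0,1} = 2
g(11) = mex{0,1} = 2
g(12) = mex{0,1,2} = 3
So g(12) = 3.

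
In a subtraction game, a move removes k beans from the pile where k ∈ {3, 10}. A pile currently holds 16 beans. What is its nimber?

1

Grundy values for subtraction set {3, 10}:
k:     0  1  2  3  4  5  6  7  8  9 10 11 12 13 14 15 16
g(k):  0  0  0  1  1  1  0  0  0  1  1  1  2  0  0  0  1
So g(16) = 1.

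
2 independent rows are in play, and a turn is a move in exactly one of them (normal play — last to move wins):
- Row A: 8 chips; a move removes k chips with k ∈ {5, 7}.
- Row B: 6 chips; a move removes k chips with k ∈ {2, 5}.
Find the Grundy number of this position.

Build the Grundy sequence for row A with g(k) = mex{g(k−s) : s ∈ {5, 7}, s ≤ k}:
g(0) = mex{} = 0
g(1) = mex{} = 0
g(2) = mex{} = 0
g(3) = mex{} = 0
g(4) = mex{} = 0
g(5) = mex{0} = 1
g(6) = mex{0} = 1
g(7) = mex{0} = 1
g(8) = mex{0} = 1
So g(8) = 1.
Grundy values for row B (subtraction set {2, 5}):
g(0) = mex{} = 0
g(1) = mex{} = 0
g(2) = mex{0} = 1
g(3) = mex{0} = 1
g(4) = mex{1} = 0
g(5) = mex{0,1} = 2
g(6) = mex{0} = 1
So g(6) = 1.
By the Sprague-Grundy theorem, the Grundy value of a sum of independent games is the XOR of the component values.
Combined value = 1 XOR 1 = 0.

0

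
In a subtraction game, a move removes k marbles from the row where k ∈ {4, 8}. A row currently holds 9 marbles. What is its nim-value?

2

Build the Grundy sequence with g(k) = mex{g(k−s) : s ∈ {4, 8}, s ≤ k}:
k:     0  1  2  3  4  5  6  7  8  9
g(k):  0  0  0  0  1  1  1  1  2  2
So g(9) = 2.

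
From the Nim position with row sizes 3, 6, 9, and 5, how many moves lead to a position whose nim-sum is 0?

1

Nim-sum: 3 ⊕ 6 ⊕ 9 ⊕ 5 = 9.
The overall nim-sum is X = 9. A row of size p has a winning move iff p XOR X < p (reduce it to p XOR X).
  3: 3 XOR 9 = 10 ≥ 3 — no move.
  6: 6 XOR 9 = 15 ≥ 6 — no move.
  9: 9 XOR 9 = 0 < 9 — winning move (to 0).
  5: 5 XOR 9 = 12 ≥ 5 — no move.
That gives 1 winning move.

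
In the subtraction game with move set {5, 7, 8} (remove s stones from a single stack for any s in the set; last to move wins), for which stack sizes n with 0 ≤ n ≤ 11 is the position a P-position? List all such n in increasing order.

0, 1, 2, 3, 4

Compute g(0), g(1), … for moves {5, 7, 8}:
k:     0  1  2  3  4  5  6  7  8  9 10 11
g(k):  0  0  0  0  0  1  1  1  1  1  2  2
The P-positions (g = 0) in 0..11 are 0, 1, 2, 3, 4.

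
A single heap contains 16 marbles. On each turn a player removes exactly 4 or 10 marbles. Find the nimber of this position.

0

Grundy values for subtraction set {4, 10}:
k:     0  1  2  3  4  5  6  7  8  9 10 11 12 13 14 15 16
g(k):  0  0  0  0  1  1  1  1  0  0  2  2  1  1  0  0  0
So g(16) = 0.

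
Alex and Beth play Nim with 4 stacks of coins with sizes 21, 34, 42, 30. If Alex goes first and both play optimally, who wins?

Nim-sum: 21 ^ 34 ^ 42 ^ 30 = 3.
The nim-sum is 3 ≠ 0, so this is an N-position: the player to move can win; Alex has a winning move.

Alex wins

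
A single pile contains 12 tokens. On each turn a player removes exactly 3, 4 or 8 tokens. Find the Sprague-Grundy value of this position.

Grundy values for subtraction set {3, 4, 8}:
k:     0  1  2  3  4  5  6  7  8  9 10 11 12
g(k):  0  0  0  1  1  1  2  0  2  3  1  3  0
So g(12) = 0.

0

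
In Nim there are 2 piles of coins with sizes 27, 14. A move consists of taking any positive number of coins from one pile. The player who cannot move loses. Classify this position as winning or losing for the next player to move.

Winning position

Write each in binary and XOR column by column:
  11011  (27)
  01110  (14)
  -----
  10101  (21)
The nim-sum is 21 ≠ 0, so this is an N-position: the player to move can win.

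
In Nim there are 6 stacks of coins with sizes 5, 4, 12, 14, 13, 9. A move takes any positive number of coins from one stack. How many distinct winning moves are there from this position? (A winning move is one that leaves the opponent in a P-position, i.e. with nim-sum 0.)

5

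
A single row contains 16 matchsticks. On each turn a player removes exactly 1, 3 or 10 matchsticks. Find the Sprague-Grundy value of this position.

1

Grundy values for subtraction set {1, 3, 10}:
k:     0  1  2  3  4  5  6  7  8  9 10 11 12 13 14 15 16
g(k):  0  1  0  1  0  1  0  1  0  1  2  3  2  0  1  0  1
So g(16) = 1.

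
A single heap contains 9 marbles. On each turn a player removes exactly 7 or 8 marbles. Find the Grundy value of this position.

Compute g(0), g(1), … for moves {7, 8}:
g(0) = mex{} = 0
g(1) = mex{} = 0
g(2) = mex{} = 0
g(3) = mex{} = 0
g(4) = mex{} = 0
g(5) = mex{} = 0
g(6) = mex{} = 0
g(7) = mex{0} = 1
g(8) = mex{0} = 1
g(9) = mex{0} = 1
So g(9) = 1.

1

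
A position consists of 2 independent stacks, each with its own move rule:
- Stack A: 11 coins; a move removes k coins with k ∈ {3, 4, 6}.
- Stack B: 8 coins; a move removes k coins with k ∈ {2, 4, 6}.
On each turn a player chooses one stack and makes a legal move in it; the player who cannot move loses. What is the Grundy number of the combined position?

Build the Grundy sequence for stack A with g(k) = mex{g(k−s) : s ∈ {3, 4, 6}, s ≤ k}:
g(0) = mex{} = 0
g(1) = mex{} = 0
g(2) = mex{} = 0
g(3) = mex{0} = 1
g(4) = mex{0} = 1
g(5) = mex{0} = 1
g(6) = mex{0,1} = 2
g(7) = mex{0,1} = 2
g(8) = mex{0,1} = 2
g(9) = mex{1,2} = 0
g(10) = mex{1,2} = 0
g(11) = mex{1,2} = 0
So g(11) = 0.
Build the Grundy sequence for stack B with g(k) = mex{g(k−s) : s ∈ {2, 4, 6}, s ≤ k}:
k:     0  1  2  3  4  5  6  7  8
g(k):  0  0  1  1  2  2  3  3  0
So g(8) = 0.
The value of a disjunctive sum is the nim-sum of the parts.
Combined value = 0 ⊕ 0 = 0.

0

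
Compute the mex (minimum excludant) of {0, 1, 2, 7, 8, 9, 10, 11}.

3

The values 0, 1, 2 are all present; 3 is the first non-negative integer missing from the set.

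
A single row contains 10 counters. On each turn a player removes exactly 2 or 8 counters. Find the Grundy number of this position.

Compute g(0), g(1), … for moves {2, 8}:
k:     0  1  2  3  4  5  6  7  8  9 10
g(k):  0  0  1  1  0  0  1  1  2  2  0
So g(10) = 0.

0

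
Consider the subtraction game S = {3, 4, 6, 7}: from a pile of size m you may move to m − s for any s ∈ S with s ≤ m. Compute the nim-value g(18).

Compute g(0), g(1), … for moves {3, 4, 6, 7}:
k:     0  1  2  3  4  5  6  7  8  9 10 11 12 13 14 15 16 17 18
g(k):  0  0  0  1  1  1  2  2  2  3  0  0  0  1  1  1  2  2  2
So g(18) = 2.

2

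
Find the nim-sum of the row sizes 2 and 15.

Bitwise XOR of the heap sizes:
  0010  (2)
  1111  (15)
  ----
  1101  (13)

13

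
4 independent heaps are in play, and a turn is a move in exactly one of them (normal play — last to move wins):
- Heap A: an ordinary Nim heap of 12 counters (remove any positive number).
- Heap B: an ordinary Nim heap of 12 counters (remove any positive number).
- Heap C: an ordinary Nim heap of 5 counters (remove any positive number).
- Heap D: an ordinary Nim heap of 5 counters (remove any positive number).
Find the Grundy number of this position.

Heap A is a plain Nim heap of size 12, so its Grundy value is 12.
Heap B is a plain Nim heap of size 12, so its Grundy value is 12.
Heap C is a plain Nim heap of size 5, so its Grundy value is 5.
Heap D is a plain Nim heap of size 5, so its Grundy value is 5.
By the Sprague-Grundy theorem, the Grundy value of a sum of independent games is the XOR of the component values.
Combined value = 12 XOR 12 XOR 5 XOR 5 = 0.

0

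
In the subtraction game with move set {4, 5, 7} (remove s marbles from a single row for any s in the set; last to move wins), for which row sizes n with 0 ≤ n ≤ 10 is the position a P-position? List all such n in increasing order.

0, 1, 2, 3

Build the Grundy sequence with g(k) = mex{g(k−s) : s ∈ {4, 5, 7}, s ≤ k}:
g(0) = mex{} = 0
g(1) = mex{} = 0
g(2) = mex{} = 0
g(3) = mex{} = 0
g(4) = mex{0} = 1
g(5) = mex{0} = 1
g(6) = mex{0} = 1
g(7) = mex{0} = 1
g(8) = mex{0,1} = 2
g(9) = mex{0,1} = 2
g(10) = mex{0,1} = 2
The P-positions (g = 0) in 0..10 are 0, 1, 2, 3.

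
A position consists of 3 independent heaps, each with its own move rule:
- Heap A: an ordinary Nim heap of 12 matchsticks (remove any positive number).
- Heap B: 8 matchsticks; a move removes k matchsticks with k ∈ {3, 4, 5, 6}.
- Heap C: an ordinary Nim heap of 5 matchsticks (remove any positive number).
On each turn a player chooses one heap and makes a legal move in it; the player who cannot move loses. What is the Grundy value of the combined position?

Heap A is a plain Nim heap of size 12, so its Grundy value is 12.
Grundy values for heap B (subtraction set {3, 4, 5, 6}):
k:     0  1  2  3  4  5  6  7  8
g(k):  0  0  0  1  1  1  2  2  2
So g(8) = 2.
Heap C is a plain Nim heap of size 5, so its Grundy value is 5.
By the Sprague-Grundy theorem, the Grundy value of a sum of independent games is the XOR of the component values.
Combined value = 12 XOR 2 XOR 5 = 11.

11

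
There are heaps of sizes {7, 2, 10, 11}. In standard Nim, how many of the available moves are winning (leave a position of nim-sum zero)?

In binary:
  0111  (7)
  0010  (2)
  1010  (10)
  1011  (11)
  ----
  0100  (4)
The overall nim-sum is X = 4. A heap of size p has a winning move iff p XOR X < p (reduce it to p XOR X).
  7: 7 XOR 4 = 3 < 7 — winning move (to 3).
  2: 2 XOR 4 = 6 ≥ 2 — no move.
  10: 10 XOR 4 = 14 ≥ 10 — no move.
  11: 11 XOR 4 = 15 ≥ 11 — no move.
That gives 1 winning move.

1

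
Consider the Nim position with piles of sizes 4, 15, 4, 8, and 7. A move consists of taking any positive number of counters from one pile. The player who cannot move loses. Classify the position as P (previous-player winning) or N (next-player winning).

P-position

Nim-sum: 4 XOR 15 XOR 4 XOR 8 XOR 7 = 0.
The nim-sum is 0, so this is a P-position: the player to move is in a losing position under optimal play.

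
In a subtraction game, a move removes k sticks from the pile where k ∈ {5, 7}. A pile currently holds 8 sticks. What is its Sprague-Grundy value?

1

Compute g(0), g(1), … for moves {5, 7}:
k:     0  1  2  3  4  5  6  7  8
g(k):  0  0  0  0  0  1  1  1  1
So g(8) = 1.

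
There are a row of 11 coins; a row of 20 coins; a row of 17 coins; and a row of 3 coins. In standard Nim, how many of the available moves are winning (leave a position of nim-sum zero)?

Bitwise XOR of the heap sizes:
  01011  (11)
  10100  (20)
  10001  (17)
  00011  (3)
  -----
  01101  (13)
The overall nim-sum is X = 13. A row of size p has a winning move iff p XOR X < p (reduce it to p XOR X).
  11: 11 XOR 13 = 6 < 11 — winning move (to 6).
  20: 20 XOR 13 = 25 ≥ 20 — no move.
  17: 17 XOR 13 = 28 ≥ 17 — no move.
  3: 3 XOR 13 = 14 ≥ 3 — no move.
That gives 1 winning move.

1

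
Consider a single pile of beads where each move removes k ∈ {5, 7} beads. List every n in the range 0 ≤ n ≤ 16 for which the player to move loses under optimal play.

0, 1, 2, 3, 4, 12, 13, 14, 15, 16

Build the Grundy sequence with g(k) = mex{g(k−s) : s ∈ {5, 7}, s ≤ k}:
k:     0  1  2  3  4  5  6  7  8  9 10 11 12 13 14 15 16
g(k):  0  0  0  0  0  1  1  1  1  1  2  2  0  0  0  0  0
The P-positions (g = 0) in 0..16 are 0, 1, 2, 3, 4, 12, 13, 14, 15, 16.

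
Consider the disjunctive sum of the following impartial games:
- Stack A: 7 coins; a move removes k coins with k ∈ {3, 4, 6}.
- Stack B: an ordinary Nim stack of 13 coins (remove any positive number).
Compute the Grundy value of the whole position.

Grundy values for stack A (subtraction set {3, 4, 6}):
g(0) = mex{} = 0
g(1) = mex{} = 0
g(2) = mex{} = 0
g(3) = mex{0} = 1
g(4) = mex{0} = 1
g(5) = mex{0} = 1
g(6) = mex{0,1} = 2
g(7) = mex{0,1} = 2
So g(7) = 2.
Stack B is a plain Nim stack of size 13, so its Grundy value is 13.
The value of a disjunctive sum is the nim-sum of the parts.
Combined value = 2 XOR 13 = 15.

15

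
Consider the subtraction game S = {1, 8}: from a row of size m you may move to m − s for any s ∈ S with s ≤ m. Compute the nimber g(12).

Compute g(0), g(1), … for moves {1, 8}:
k:     0  1  2  3  4  5  6  7  8  9 10 11 12
g(k):  0  1  0  1  0  1  0  1  2  0  1  0  1
So g(12) = 1.

1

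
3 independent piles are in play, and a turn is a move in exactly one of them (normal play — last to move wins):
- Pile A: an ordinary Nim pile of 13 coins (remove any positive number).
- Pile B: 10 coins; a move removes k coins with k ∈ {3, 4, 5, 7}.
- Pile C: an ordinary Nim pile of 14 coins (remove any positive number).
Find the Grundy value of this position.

3

Pile A is a plain Nim pile of size 13, so its Grundy value is 13.
For pile B, compute g(0), g(1), … with moves {3, 4, 5, 7}:
g(0) = mex{} = 0
g(1) = mex{} = 0
g(2) = mex{} = 0
g(3) = mex{0} = 1
g(4) = mex{0} = 1
g(5) = mex{0} = 1
g(6) = mex{0,1} = 2
g(7) = mex{0,1} = 2
g(8) = mex{0,1} = 2
g(9) = mex{0,1,2} = 3
g(10) = mex{1,2} = 0
So g(10) = 0.
Pile C is a plain Nim pile of size 14, so its Grundy value is 14.
By the Sprague-Grundy theorem, the Grundy value of a sum of independent games is the XOR of the component values.
Combined value = 13 ⊕ 0 ⊕ 14 = 3.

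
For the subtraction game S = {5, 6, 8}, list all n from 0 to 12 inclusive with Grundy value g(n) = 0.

Build the Grundy sequence with g(k) = mex{g(k−s) : s ∈ {5, 6, 8}, s ≤ k}:
k:     0  1  2  3  4  5  6  7  8  9 10 11 12
g(k):  0  0  0  0  0  1  1  1  1  1  2  2  2
The P-positions (g = 0) in 0..12 are 0, 1, 2, 3, 4.

0, 1, 2, 3, 4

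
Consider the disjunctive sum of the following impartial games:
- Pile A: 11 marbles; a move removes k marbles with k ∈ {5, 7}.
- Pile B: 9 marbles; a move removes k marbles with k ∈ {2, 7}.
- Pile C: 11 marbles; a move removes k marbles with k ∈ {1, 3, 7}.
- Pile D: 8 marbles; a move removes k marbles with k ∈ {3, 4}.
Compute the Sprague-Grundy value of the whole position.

Grundy values for pile A (subtraction set {5, 7}):
k:     0  1  2  3  4  5  6  7  8  9 10 11
g(k):  0  0  0  0  0  1  1  1  1  1  2  2
So g(11) = 2.
For pile B, compute g(0), g(1), … with moves {2, 7}:
g(0) = mex{} = 0
g(1) = mex{} = 0
g(2) = mex{0} = 1
g(3) = mex{0} = 1
g(4) = mex{1} = 0
g(5) = mex{1} = 0
g(6) = mex{0} = 1
g(7) = mex{0} = 1
g(8) = mex{0,1} = 2
g(9) = mex{1} = 0
So g(9) = 0.
Grundy values for pile C (subtraction set {1, 3, 7}):
g(0) = mex{} = 0
g(1) = mex{0} = 1
g(2) = mex{1} = 0
g(3) = mex{0} = 1
g(4) = mex{1} = 0
g(5) = mex{0} = 1
g(6) = mex{1} = 0
g(7) = mex{0} = 1
g(8) = mex{1} = 0
g(9) = mex{0} = 1
g(10) = mex{1} = 0
g(11) = mex{0} = 1
So g(11) = 1.
Build the Grundy sequence for pile D with g(k) = mex{g(k−s) : s ∈ {3, 4}, s ≤ k}:
g(0) = mex{} = 0
g(1) = mex{} = 0
g(2) = mex{} = 0
g(3) = mex{0} = 1
g(4) = mex{0} = 1
g(5) = mex{0} = 1
g(6) = mex{0,1} = 2
g(7) = mex{1} = 0
g(8) = mex{1} = 0
So g(8) = 0.
The value of a disjunctive sum is the nim-sum of the parts.
Combined value = 2 ⊕ 0 ⊕ 1 ⊕ 0 = 3.

3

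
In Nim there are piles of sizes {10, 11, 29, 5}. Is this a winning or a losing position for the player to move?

Winning position

Write each in binary and XOR column by column:
  01010  (10)
  01011  (11)
  11101  (29)
  00101  (5)
  -----
  11001  (25)
The nim-sum is 25 ≠ 0, so this is an N-position: the player to move can win.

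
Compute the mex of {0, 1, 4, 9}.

The values 0, 1 are all present; 2 is the first non-negative integer missing from the set.

2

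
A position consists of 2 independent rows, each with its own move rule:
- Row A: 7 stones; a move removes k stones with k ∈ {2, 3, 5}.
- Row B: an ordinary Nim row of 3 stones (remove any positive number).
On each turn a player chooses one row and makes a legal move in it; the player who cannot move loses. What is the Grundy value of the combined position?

3

For row A, compute g(0), g(1), … with moves {2, 3, 5}:
g(0) = mex{} = 0
g(1) = mex{} = 0
g(2) = mex{0} = 1
g(3) = mex{0} = 1
g(4) = mex{0,1} = 2
g(5) = mex{0,1} = 2
g(6) = mex{0,1,2} = 3
g(7) = mex{1,2} = 0
So g(7) = 0.
Row B is a plain Nim row of size 3, so its Grundy value is 3.
By the Sprague-Grundy theorem, the Grundy value of a sum of independent games is the XOR of the component values.
Combined value = 0 ⊕ 3 = 3.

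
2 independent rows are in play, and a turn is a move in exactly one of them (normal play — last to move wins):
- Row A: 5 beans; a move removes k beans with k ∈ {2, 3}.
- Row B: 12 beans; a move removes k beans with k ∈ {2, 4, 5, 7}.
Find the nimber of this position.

Grundy values for row A (subtraction set {2, 3}):
g(0) = mex{} = 0
g(1) = mex{} = 0
g(2) = mex{0} = 1
g(3) = mex{0} = 1
g(4) = mex{0,1} = 2
g(5) = mex{1} = 0
So g(5) = 0.
For row B, compute g(0), g(1), … with moves {2, 4, 5, 7}:
g(0) = mex{} = 0
g(1) = mex{} = 0
g(2) = mex{0} = 1
g(3) = mex{0} = 1
g(4) = mex{0,1} = 2
g(5) = mex{0,1} = 2
g(6) = mex{0,1,2} = 3
g(7) = mex{0,1,2} = 3
g(8) = mex{0,1,2,3} = 4
g(9) = mex{1,2,3} = 0
g(10) = mex{1,2,3,4} = 0
g(11) = mex{0,2,3} = 1
g(12) = mex{0,2,3,4} = 1
So g(12) = 1.
The value of a disjunctive sum is the nim-sum of the parts.
Combined value = 0 ⊕ 1 = 1.

1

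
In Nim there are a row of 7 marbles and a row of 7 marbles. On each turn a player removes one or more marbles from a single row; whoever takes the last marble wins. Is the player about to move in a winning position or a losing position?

Losing position

Compute the nim-sum pairwise:
7 ⊕ 7 = 0
The nim-sum is 0, so this is a P-position: the player to move is in a losing position under optimal play.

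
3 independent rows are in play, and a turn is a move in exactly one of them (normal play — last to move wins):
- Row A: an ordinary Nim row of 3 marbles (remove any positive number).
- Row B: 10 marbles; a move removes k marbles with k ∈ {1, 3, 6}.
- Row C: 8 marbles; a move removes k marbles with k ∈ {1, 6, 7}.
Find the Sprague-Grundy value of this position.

Row A is a plain Nim row of size 3, so its Grundy value is 3.
Grundy values for row B (subtraction set {1, 3, 6}):
k:     0  1  2  3  4  5  6  7  8  9 10
g(k):  0  1  0  1  0  1  2  3  2  0  1
So g(10) = 1.
Build the Grundy sequence for row C with g(k) = mex{g(k−s) : s ∈ {1, 6, 7}, s ≤ k}:
k:     0  1  2  3  4  5  6  7  8
g(k):  0  1  0  1  0  1  2  3  2
So g(8) = 2.
The value of a disjunctive sum is the nim-sum of the parts.
Combined value = 3 XOR 1 XOR 2 = 0.

0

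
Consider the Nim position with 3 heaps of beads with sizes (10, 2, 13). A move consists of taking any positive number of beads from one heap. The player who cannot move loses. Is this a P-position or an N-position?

Nim-sum: 10 ^ 2 ^ 13 = 5.
The nim-sum is 5 ≠ 0, so this is an N-position: the player to move can win.

N-position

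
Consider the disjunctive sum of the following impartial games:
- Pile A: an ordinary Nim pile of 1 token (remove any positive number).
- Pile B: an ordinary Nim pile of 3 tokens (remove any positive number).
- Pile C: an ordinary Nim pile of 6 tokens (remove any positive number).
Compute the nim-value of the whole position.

4

Pile A is a plain Nim pile of size 1, so its Grundy value is 1.
Pile B is a plain Nim pile of size 3, so its Grundy value is 3.
Pile C is a plain Nim pile of size 6, so its Grundy value is 6.
The value of a disjunctive sum is the nim-sum of the parts.
Combined value = 1 ⊕ 3 ⊕ 6 = 4.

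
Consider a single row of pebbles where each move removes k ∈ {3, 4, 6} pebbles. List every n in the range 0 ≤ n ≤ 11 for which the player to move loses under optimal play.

0, 1, 2, 9, 10, 11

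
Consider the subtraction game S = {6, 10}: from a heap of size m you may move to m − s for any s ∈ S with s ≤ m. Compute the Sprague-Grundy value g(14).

Compute g(0), g(1), … for moves {6, 10}:
g(0) = mex{} = 0
g(1) = mex{} = 0
g(2) = mex{} = 0
g(3) = mex{} = 0
g(4) = mex{} = 0
g(5) = mex{} = 0
g(6) = mex{0} = 1
g(7) = mex{0} = 1
g(8) = mex{0} = 1
g(9) = mex{0} = 1
g(10) = mex{0} = 1
g(11) = mex{0} = 1
g(12) = mex{0,1} = 2
g(13) = mex{0,1} = 2
g(14) = mex{0,1} = 2
So g(14) = 2.

2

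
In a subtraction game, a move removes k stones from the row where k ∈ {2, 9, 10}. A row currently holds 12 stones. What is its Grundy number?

Grundy values for subtraction set {2, 9, 10}:
k:     0  1  2  3  4  5  6  7  8  9 10 11 12
g(k):  0  0  1  1  0  0  1  1  0  2  1  3  0
So g(12) = 0.

0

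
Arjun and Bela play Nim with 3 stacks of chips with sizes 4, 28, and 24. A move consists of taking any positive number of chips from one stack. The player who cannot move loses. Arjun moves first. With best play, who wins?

Bela wins

Nim-sum: 4 XOR 28 XOR 24 = 0.
The nim-sum is 0, so this is a P-position: the player to move is in a losing position under optimal play; Arjun is about to move from it and so loses — Bela wins.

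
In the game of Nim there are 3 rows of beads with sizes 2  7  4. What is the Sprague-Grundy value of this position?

1

Nim-sum: 2 XOR 7 XOR 4 = 1.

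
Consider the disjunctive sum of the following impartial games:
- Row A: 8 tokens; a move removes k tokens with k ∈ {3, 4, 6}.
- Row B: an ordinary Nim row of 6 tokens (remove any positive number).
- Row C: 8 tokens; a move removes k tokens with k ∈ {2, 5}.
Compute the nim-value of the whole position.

4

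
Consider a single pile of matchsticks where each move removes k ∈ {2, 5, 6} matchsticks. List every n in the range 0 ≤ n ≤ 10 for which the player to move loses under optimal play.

0, 1, 4, 8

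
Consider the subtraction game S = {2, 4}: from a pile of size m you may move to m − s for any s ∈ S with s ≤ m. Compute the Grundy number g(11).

2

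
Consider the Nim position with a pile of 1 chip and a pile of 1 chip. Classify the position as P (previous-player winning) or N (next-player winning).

In binary:
  1  (1)
  1  (1)
  -
  0  (0)
The nim-sum is 0, so this is a P-position: the player to move is in a losing position under optimal play.

P-position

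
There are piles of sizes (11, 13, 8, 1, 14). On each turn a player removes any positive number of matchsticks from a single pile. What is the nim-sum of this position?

Nim-sum: 11 XOR 13 XOR 8 XOR 1 XOR 14 = 1.

1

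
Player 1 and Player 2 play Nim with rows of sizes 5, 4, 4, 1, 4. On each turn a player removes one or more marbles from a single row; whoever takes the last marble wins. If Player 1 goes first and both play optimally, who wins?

Player 2 wins

Compute the nim-sum pairwise:
5 ⊕ 4 = 1
1 ⊕ 4 = 5
5 ⊕ 1 = 4
4 ⊕ 4 = 0
The nim-sum is 0, so this is a P-position: the player to move is in a losing position under optimal play; Player 1 is about to move from it and so loses — Player 2 wins.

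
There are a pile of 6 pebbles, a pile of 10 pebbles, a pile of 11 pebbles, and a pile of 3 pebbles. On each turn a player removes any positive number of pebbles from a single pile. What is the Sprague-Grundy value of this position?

4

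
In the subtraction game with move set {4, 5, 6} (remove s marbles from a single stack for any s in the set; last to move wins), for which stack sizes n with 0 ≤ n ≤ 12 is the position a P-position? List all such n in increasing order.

0, 1, 2, 3, 10, 11, 12

Grundy values for subtraction set {4, 5, 6}:
g(0) = mex{} = 0
g(1) = mex{} = 0
g(2) = mex{} = 0
g(3) = mex{} = 0
g(4) = mex{0} = 1
g(5) = mex{0} = 1
g(6) = mex{0} = 1
g(7) = mex{0} = 1
g(8) = mex{0,1} = 2
g(9) = mex{0,1} = 2
g(10) = mex{1} = 0
g(11) = mex{1} = 0
g(12) = mex{1,2} = 0
The P-positions (g = 0) in 0..12 are 0, 1, 2, 3, 10, 11, 12.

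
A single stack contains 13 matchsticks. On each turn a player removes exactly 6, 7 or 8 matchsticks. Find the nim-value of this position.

Build the Grundy sequence with g(k) = mex{g(k−s) : s ∈ {6, 7, 8}, s ≤ k}:
k:     0  1  2  3  4  5  6  7  8  9 10 11 12 13
g(k):  0  0  0  0  0  0  1  1  1  1  1  1  2  2
So g(13) = 2.

2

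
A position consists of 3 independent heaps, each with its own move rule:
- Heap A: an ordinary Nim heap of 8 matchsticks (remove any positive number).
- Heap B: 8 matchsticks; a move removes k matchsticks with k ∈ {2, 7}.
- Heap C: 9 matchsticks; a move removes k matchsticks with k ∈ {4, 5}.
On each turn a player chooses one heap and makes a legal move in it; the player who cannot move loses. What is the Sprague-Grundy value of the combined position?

10

Heap A is a plain Nim heap of size 8, so its Grundy value is 8.
Grundy values for heap B (subtraction set {2, 7}):
g(0) = mex{} = 0
g(1) = mex{} = 0
g(2) = mex{0} = 1
g(3) = mex{0} = 1
g(4) = mex{1} = 0
g(5) = mex{1} = 0
g(6) = mex{0} = 1
g(7) = mex{0} = 1
g(8) = mex{0,1} = 2
So g(8) = 2.
For heap C, compute g(0), g(1), … with moves {4, 5}:
g(0) = mex{} = 0
g(1) = mex{} = 0
g(2) = mex{} = 0
g(3) = mex{} = 0
g(4) = mex{0} = 1
g(5) = mex{0} = 1
g(6) = mex{0} = 1
g(7) = mex{0} = 1
g(8) = mex{0,1} = 2
g(9) = mex{1} = 0
So g(9) = 0.
The value of a disjunctive sum is the nim-sum of the parts.
Combined value = 8 XOR 2 XOR 0 = 10.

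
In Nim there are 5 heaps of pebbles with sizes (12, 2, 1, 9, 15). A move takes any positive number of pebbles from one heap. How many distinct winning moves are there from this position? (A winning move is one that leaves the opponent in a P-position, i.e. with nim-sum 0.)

3

Write each in binary and XOR column by column:
  1100  (12)
  0010  (2)
  0001  (1)
  1001  (9)
  1111  (15)
  ----
  1001  (9)
The overall nim-sum is X = 9. A heap of size p has a winning move iff p XOR X < p (reduce it to p XOR X).
  12: 12 XOR 9 = 5 < 12 — winning move (to 5).
  2: 2 XOR 9 = 11 ≥ 2 — no move.
  1: 1 XOR 9 = 8 ≥ 1 — no move.
  9: 9 XOR 9 = 0 < 9 — winning move (to 0).
  15: 15 XOR 9 = 6 < 15 — winning move (to 6).
That gives 3 winning moves.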